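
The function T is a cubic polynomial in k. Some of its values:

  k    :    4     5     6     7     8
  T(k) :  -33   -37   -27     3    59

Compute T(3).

First differences: -4, 10, 30, 56. Second differences: 14, 20, 26. Third differences: 6, 6.
Level-3 differences are constant, so T has degree 3.
Fitting a degree-3 polynomial gives T(k) = k³ - 8k² + 7k + 3.
Then T(3) = -21.

-21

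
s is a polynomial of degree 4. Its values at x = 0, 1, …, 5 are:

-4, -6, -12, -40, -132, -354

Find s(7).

-1572

Write s(x) = ax^4 + bx³ + cx² + dx + e; the 6 given values yield a linear system in the 5 coefficients.
Solving, s(x) = -x^4 + 3x³ - 4x² - 4.
Then s(7) = -1572.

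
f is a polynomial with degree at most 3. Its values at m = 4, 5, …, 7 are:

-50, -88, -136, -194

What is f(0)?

2

Write f(m) = am³ + bm² + cm + d; the 4 given values yield a linear system in the 4 coefficients.
Solving, the leading coefficient vanishes, and f(m) = -5m² + 7m + 2.
The constant term is f(0) = 2.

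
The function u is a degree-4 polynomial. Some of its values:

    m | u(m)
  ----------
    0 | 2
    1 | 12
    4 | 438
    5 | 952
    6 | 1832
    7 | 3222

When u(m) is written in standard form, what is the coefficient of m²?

Write u(m) = am^4 + bm³ + cm² + dm + e; the 6 given values yield a linear system in the 5 coefficients.
Solving, u(m) = m^4 + 2m³ + 2m² + 5m + 2.
The coefficient of m² is 2.

2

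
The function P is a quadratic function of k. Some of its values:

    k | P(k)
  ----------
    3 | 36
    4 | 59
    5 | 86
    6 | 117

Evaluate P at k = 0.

First differences: 23, 27, 31. Second differences: 4, 4.
Level-2 differences are constant, so P has degree 2.
Fitting a degree-2 polynomial gives P(k) = 2k² + 9k - 9.
Then P(0) = -9.

-9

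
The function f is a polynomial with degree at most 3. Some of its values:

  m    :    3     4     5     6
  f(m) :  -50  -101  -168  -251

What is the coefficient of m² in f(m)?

First differences: -51, -67, -83. Second differences: -16, -16.
Level-2 differences are constant, so f has degree 2.
Fitting a degree-2 polynomial gives f(m) = -8m² + 5m + 7.
The coefficient of m² is -8.

-8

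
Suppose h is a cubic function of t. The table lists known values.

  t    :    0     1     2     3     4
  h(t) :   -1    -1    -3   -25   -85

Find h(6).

-391

First differences: 0, -2, -22, -60. Second differences: -2, -20, -38. Third differences: -18, -18.
Level-3 differences are constant, so h has degree 3.
Fitting a degree-3 polynomial gives h(t) = -3t³ + 8t² - 5t - 1.
Then h(6) = -391.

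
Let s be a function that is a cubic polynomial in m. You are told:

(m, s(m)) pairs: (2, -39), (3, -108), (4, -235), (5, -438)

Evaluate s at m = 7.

Write s(m) = am³ + bm² + cm + d; the 4 given values yield a linear system in the 4 coefficients.
Solving, s(m) = -3m³ - 2m² - 2m - 3.
Then s(7) = -1144.

-1144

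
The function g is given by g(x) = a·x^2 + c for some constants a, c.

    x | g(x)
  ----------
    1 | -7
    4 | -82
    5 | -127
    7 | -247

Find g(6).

From g(1) = -7 and g(4) = -82: 1a + c = -7 and 16a + c = -82.
Subtracting: 15a = -75, so a = -5; then c = -7 − (-5)·1 = -2.
So g(x) = -5x² − 2, and g(6) = -182.

-182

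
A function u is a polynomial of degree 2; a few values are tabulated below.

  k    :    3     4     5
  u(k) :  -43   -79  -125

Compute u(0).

Write u(k) = ak² + bk + c; the 3 given values yield a linear system in the 3 coefficients.
Solving, u(k) = -5k² - k + 5.
Then u(0) = 5.

5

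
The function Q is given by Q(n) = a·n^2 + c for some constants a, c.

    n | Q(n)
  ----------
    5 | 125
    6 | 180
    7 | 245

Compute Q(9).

From Q(5) = 125 and Q(6) = 180: 25a + c = 125 and 36a + c = 180.
Subtracting: 11a = 55, so a = 5; then c = 125 − 5·25 = 0.
So Q(n) = 5n² + 0, and Q(9) = 405.

405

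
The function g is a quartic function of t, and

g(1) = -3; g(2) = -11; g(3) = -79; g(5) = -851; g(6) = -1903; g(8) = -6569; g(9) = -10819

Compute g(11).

-25103

Write g(t) = at^4 + bt³ + ct² + dt + e; the 7 given values yield a linear system in the 5 coefficients.
Solving, g(t) = -2t^4 + 3t³ + 2t² - 5t - 1.
Then g(11) = -25103.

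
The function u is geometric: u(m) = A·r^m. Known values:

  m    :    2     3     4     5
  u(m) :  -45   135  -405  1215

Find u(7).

Consecutive ratio: 135/(-45) = -3, and -405/135 = -3, so r = -3.
Then A·(-3)^2 = -45 gives A = -5, and u(m) = -5·(-3)^m.
u(7) = -5·(-3)^7 = 10935.

10935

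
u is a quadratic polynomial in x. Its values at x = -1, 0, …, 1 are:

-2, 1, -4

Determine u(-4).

Write u(x) = ax² + bx + c; the 3 given values yield a linear system in the 3 coefficients.
Solving, u(x) = -4x² - x + 1.
Then u(-4) = -59.

-59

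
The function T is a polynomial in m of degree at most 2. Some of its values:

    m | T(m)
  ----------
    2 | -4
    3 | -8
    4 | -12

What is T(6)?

Write T(m) = am² + bm + c; the 3 given values yield a linear system in the 3 coefficients.
Solving, the leading coefficient vanishes, and T(m) = -4m + 4.
Then T(6) = -20.

-20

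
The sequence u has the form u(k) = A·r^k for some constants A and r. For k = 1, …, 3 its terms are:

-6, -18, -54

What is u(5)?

Consecutive ratio: -18/(-6) = 3, and -54/(-18) = 3, so r = 3.
Then A·3^1 = -6 gives A = -2, and u(k) = -2·3^k.
u(5) = -2·3^5 = -486.

-486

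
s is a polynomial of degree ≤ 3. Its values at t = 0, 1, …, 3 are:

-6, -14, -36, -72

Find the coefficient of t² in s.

-7

First differences: -8, -22, -36. Second differences: -14, -14.
Level-2 differences are constant, so s has degree 2.
Fitting a degree-2 polynomial gives s(t) = -7t² - t - 6.
The coefficient of t² is -7.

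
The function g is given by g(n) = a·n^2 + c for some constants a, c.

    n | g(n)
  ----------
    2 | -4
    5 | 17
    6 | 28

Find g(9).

73

From g(2) = -4 and g(5) = 17: 4a + c = -4 and 25a + c = 17.
Subtracting: 21a = 21, so a = 1; then c = -4 − 1·4 = -8.
So g(n) = 1n² − 8, and g(9) = 73.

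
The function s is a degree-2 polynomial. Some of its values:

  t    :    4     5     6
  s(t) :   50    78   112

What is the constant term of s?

Write s(t) = at² + bt + c; the 3 given values yield a linear system in the 3 coefficients.
Solving, s(t) = 3t² + t - 2.
The constant term is s(0) = -2.

-2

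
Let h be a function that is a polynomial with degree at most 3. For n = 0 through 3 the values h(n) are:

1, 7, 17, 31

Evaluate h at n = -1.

First differences: 6, 10, 14. Second differences: 4, 4.
Level-2 differences are constant, so h has degree 2.
Fitting a degree-2 polynomial gives h(n) = 2n² + 4n + 1.
Then h(-1) = -1.

-1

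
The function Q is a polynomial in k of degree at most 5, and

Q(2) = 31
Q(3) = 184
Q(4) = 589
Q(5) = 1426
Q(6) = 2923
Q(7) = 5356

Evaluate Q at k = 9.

First differences: 153, 405, 837, 1497, 2433. Second differences: 252, 432, 660, 936. Third differences: 180, 228, 276. Fourth differences: 48, 48.
Level-4 differences are constant, so Q has degree 4.
Fitting a degree-4 polynomial gives Q(k) = 2k^4 + 2k³ - 2k² - 5k + 1.
Then Q(9) = 14374.

14374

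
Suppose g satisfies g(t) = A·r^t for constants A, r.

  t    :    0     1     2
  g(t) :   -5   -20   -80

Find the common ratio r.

Consecutive ratio: -20/(-5) = 4, and -80/(-20) = 4, so r = 4.
Then A·4^0 = -5 gives A = -5, and g(t) = -5·4^t.

4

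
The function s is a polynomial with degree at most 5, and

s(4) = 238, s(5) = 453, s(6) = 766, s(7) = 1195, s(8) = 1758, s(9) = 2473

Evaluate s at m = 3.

103

Write s(m) = am^5 + bm^4 + cm³ + dm² + em + p; the 6 given values yield a linear system in the 6 coefficients.
Solving, the top 2 coefficients vanish, and s(m) = 3m³ + 4m² - 4m - 2.
Then s(3) = 103.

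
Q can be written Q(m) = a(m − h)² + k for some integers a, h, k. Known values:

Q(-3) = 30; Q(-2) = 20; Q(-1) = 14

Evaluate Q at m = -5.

62

First differences -10, -6; second difference 4 = 2a, so a = 2.
Expanding, the m-coefficient is −2ah = -4h; matching it to the data gives h = 0, and then k = 12.
So Q(m) = 2(m + 0)² + 12.
Q(-5) = 2·(-5)² + 12 = 62.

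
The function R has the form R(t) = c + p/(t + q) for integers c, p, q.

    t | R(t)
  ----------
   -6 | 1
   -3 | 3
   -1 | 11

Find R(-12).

(R(t) − c)(t + q) = p for each data point; the three points give a linear system in c and q, then p follows.
Solving: c = -1, q = 0, p = -12, so R(t) = -1 − 12/(t + 0).
Then R(-12) = -1 − 12/(-12) = 0.

0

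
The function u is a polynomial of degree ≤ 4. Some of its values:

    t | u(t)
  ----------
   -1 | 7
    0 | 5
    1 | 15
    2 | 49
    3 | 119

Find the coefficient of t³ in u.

Write u(t) = at^4 + bt³ + ct² + dt + e; the 5 given values yield a linear system in the 5 coefficients.
Solving, the leading coefficient vanishes, and u(t) = 2t³ + 6t² + 2t + 5.
The coefficient of t³ is 2.

2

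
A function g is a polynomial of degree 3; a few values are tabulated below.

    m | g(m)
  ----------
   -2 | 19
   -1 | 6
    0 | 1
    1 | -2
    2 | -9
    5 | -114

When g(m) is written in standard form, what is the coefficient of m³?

Write g(m) = am³ + bm² + cm + d; the 6 given values yield a linear system in the 4 coefficients.
Solving, g(m) = -m³ + m² - 3m + 1.
The coefficient of m³ is -1.

-1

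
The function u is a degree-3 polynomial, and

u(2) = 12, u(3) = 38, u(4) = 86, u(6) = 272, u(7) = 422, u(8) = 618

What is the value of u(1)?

Write u(k) = ak³ + bk² + ck + d; the 6 given values yield a linear system in the 4 coefficients.
Solving, u(k) = k³ + 2k² - 3k + 2.
Then u(1) = 2.

2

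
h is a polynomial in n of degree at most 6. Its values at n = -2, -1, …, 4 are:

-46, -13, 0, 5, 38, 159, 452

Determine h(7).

3563

First differences: 33, 13, 5, 33, 121, 293. Second differences: -20, -8, 28, 88, 172. Third differences: 12, 36, 60, 84. Fourth differences: 24, 24, 24.
Level-4 differences are constant, so h has degree 4.
Fitting a degree-4 polynomial gives h(n) = n^4 + 4n³ - 5n² + 5n.
Then h(7) = 3563.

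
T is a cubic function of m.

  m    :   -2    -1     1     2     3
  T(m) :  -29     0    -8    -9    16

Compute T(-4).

Write T(m) = am³ + bm² + cm + d; the 5 given values yield a linear system in the 4 coefficients.
Solving, T(m) = 3m³ - 5m² - 7m + 1.
Then T(-4) = -243.

-243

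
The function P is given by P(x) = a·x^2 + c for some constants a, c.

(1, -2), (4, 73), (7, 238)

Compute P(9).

398

From P(1) = -2 and P(4) = 73: 1a + c = -2 and 16a + c = 73.
Subtracting: 15a = 75, so a = 5; then c = -2 − 5·1 = -7.
So P(x) = 5x² − 7, and P(9) = 398.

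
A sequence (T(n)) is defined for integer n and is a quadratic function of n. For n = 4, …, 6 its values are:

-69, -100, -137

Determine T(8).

Write T(n) = an² + bn + c; the 3 given values yield a linear system in the 3 coefficients.
Solving, T(n) = -3n² - 4n - 5.
Then T(8) = -229.

-229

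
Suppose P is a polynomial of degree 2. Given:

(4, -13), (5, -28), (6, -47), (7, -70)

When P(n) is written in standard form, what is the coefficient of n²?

-2

First differences: -15, -19, -23. Second differences: -4, -4.
Level-2 differences are constant, so P has degree 2.
Fitting a degree-2 polynomial gives P(n) = -2n² + 3n + 7.
The coefficient of n² is -2.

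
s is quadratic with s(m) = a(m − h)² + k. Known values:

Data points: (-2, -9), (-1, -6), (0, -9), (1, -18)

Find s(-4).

First differences 3, -3, -9; second difference -6 = 2a, so a = -3.
Expanding, the m-coefficient is −2ah = 6h; matching it to the data gives h = -1, and then k = -6.
So s(m) = -3(m + 1)² − 6.
s(-4) = -3·(-3)² − 6 = -33.

-33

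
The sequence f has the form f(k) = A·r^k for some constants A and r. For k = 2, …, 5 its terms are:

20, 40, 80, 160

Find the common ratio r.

Consecutive ratio: 40/20 = 2, and 80/40 = 2, so r = 2.
Then A·2^2 = 20 gives A = 5, and f(k) = 5·2^k.

2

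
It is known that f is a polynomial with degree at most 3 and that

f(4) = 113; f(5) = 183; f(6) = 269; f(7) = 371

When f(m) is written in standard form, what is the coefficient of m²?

8

Write f(m) = am³ + bm² + cm + d; the 4 given values yield a linear system in the 4 coefficients.
Solving, the leading coefficient vanishes, and f(m) = 8m² - 2m - 7.
The coefficient of m² is 8.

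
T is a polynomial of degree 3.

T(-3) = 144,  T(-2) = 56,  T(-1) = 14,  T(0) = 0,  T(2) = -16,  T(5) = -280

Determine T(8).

Write T(k) = ak³ + bk² + ck + d; the 6 given values yield a linear system in the 4 coefficients.
Solving, T(k) = -3k³ + 5k² - 6k.
Then T(8) = -1264.

-1264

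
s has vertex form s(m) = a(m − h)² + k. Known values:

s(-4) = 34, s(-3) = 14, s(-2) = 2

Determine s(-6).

First differences -20, -12; second difference 8 = 2a, so a = 4.
Expanding, the m-coefficient is −2ah = -8h; matching it to the data gives h = -1, and then k = -2.
So s(m) = 4(m + 1)² − 2.
s(-6) = 4·(-5)² − 2 = 98.

98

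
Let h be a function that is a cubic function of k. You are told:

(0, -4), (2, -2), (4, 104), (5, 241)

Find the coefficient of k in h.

-1

Write h(k) = ak³ + bk² + ck + d; the 4 given values yield a linear system in the 4 coefficients.
Solving, h(k) = 3k³ - 5k² - k - 4.
The coefficient of k is -1.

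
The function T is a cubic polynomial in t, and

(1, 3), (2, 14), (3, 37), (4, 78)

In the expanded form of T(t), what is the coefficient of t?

Write T(t) = at³ + bt² + ct + d; the 4 given values yield a linear system in the 4 coefficients.
Solving, T(t) = t³ + 4t - 2.
The coefficient of t is 4.

4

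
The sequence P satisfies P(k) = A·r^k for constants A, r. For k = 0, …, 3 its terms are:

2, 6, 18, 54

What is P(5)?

Consecutive ratio: 6/2 = 3, and 18/6 = 3, so r = 3.
Then A·3^0 = 2 gives A = 2, and P(k) = 2·3^k.
P(5) = 2·3^5 = 486.

486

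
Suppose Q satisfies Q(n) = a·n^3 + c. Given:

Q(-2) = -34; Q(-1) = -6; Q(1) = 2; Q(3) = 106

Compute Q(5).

498

From Q(-2) = -34 and Q(-1) = -6: -8a + c = -34 and -1a + c = -6.
Subtracting: 7a = 28, so a = 4; then c = -34 − 4·(-8) = -2.
So Q(n) = 4n³ − 2, and Q(5) = 498.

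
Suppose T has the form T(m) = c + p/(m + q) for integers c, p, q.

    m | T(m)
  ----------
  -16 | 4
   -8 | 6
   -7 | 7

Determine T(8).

(T(m) − c)(m + q) = p for each data point; the three points give a linear system in c and q, then p follows.
Solving: c = 3, q = 4, p = -12, so T(m) = 3 − 12/(m + 4).
Then T(8) = 3 − 12/12 = 2.

2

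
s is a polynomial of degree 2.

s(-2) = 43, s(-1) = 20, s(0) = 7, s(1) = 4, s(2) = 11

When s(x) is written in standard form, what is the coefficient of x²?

First differences: -23, -13, -3, 7. Second differences: 10, 10, 10.
Level-2 differences are constant, so s has degree 2.
Fitting a degree-2 polynomial gives s(x) = 5x² - 8x + 7.
The coefficient of x² is 5.

5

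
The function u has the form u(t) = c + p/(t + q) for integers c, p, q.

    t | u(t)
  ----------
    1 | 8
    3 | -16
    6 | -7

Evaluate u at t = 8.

-6

(u(t) − c)(t + q) = p for each data point; the three points give a linear system in c and q, then p follows.
Solving: c = -4, q = -2, p = -12, so u(t) = -4 − 12/(t − 2).
Then u(8) = -4 − 12/6 = -6.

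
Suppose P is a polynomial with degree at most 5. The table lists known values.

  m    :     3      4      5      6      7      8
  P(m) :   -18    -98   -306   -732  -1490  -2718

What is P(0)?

-6

Write P(m) = am^5 + bm^4 + cm³ + dm² + em + p; the 6 given values yield a linear system in the 6 coefficients.
Solving, the leading coefficient vanishes, and P(m) = -m^4 + 3m³ - 3m² + 5m - 6.
Then P(0) = -6.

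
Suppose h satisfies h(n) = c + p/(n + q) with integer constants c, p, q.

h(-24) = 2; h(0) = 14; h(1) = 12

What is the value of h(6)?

(h(n) − c)(n + q) = p for each data point; the three points give a linear system in c and q, then p follows.
Solving: c = 4, q = 4, p = 40, so h(n) = 4 + 40/(n + 4).
Then h(6) = 4 + 40/10 = 8.

8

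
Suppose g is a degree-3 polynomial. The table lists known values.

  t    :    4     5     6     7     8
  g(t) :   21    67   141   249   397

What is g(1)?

Write g(t) = at³ + bt² + ct + d; the 5 given values yield a linear system in the 4 coefficients.
Solving, g(t) = t³ - t² - 6t - 3.
Then g(1) = -9.

-9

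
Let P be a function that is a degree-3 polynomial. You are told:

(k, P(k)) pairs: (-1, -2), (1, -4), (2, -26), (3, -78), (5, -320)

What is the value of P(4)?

-172

Write P(k) = ak³ + bk² + ck + d; the 5 given values yield a linear system in the 4 coefficients.
Solving, P(k) = -2k³ - 3k² + k.
Then P(4) = -172.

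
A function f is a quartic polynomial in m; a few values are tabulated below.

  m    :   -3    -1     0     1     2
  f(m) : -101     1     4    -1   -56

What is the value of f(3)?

-251

Write f(m) = am^4 + bm³ + cm² + dm + e; the 5 given values yield a linear system in the 5 coefficients.
Solving, f(m) = -2m^4 - 3m³ - 2m² + 2m + 4.
Then f(3) = -251.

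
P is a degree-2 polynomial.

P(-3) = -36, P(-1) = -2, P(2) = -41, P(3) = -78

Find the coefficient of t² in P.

Write P(t) = at² + bt + c; the 4 given values yield a linear system in the 3 coefficients.
Solving, P(t) = -6t² - 7t - 3.
The coefficient of t² is -6.

-6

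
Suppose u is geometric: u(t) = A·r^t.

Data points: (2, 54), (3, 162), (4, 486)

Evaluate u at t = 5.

Consecutive ratio: 162/54 = 3, and 486/162 = 3, so r = 3.
Then A·3^2 = 54 gives A = 6, and u(t) = 6·3^t.
u(5) = 6·3^5 = 1458.

1458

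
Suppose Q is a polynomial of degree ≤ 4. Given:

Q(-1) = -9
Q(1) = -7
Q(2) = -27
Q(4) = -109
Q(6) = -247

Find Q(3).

Write Q(n) = an^4 + bn³ + cn² + dn + e; the 5 given values yield a linear system in the 5 coefficients.
Solving, the top 2 coefficients vanish, and Q(n) = -7n² + n - 1.
Then Q(3) = -61.

-61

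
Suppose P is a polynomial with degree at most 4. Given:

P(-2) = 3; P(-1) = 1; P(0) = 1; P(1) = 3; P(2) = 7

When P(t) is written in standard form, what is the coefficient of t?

1

First differences: -2, 0, 2, 4. Second differences: 2, 2, 2.
Level-2 differences are constant, so P has degree 2.
Fitting a degree-2 polynomial gives P(t) = t² + t + 1.
The coefficient of t is 1.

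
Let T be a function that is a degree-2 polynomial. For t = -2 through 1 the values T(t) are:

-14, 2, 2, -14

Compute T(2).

-46

First differences: 16, 0, -16. Second differences: -16, -16.
Level-2 differences are constant, so T has degree 2.
Fitting a degree-2 polynomial gives T(t) = -8t² - 8t + 2.
Then T(2) = -46.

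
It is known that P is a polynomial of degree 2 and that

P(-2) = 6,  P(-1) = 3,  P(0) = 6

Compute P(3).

51

Write P(t) = at² + bt + c; the 3 given values yield a linear system in the 3 coefficients.
Solving, P(t) = 3t² + 6t + 6.
Then P(3) = 51.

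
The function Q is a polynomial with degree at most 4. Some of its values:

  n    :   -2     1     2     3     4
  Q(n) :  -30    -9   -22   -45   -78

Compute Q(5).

Write Q(n) = an^4 + bn³ + cn² + dn + e; the 5 given values yield a linear system in the 5 coefficients.
Solving, the top 2 coefficients vanish, and Q(n) = -5n² + 2n - 6.
Then Q(5) = -121.

-121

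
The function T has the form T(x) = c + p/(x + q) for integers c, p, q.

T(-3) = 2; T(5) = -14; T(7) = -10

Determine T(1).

(T(x) − c)(x + q) = p for each data point; the three points give a linear system in c and q, then p follows.
Solving: c = -4, q = -2, p = -30, so T(x) = -4 − 30/(x − 2).
Then T(1) = -4 − 30/(-1) = 26.

26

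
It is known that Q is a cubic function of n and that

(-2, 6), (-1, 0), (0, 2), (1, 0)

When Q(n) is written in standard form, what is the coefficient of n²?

-2

Write Q(n) = an³ + bn² + cn + d; the 4 given values yield a linear system in the 4 coefficients.
Solving, Q(n) = -2n³ - 2n² + 2n + 2.
The coefficient of n² is -2.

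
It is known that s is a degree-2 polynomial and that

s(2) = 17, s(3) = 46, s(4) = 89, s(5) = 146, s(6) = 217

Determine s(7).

302

Write s(t) = at² + bt + c; the 5 given values yield a linear system in the 3 coefficients.
Solving, s(t) = 7t² - 6t + 1.
Then s(7) = 302.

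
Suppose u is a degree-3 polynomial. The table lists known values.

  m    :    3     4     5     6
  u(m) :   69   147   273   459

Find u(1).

Write u(m) = am³ + bm² + cm + d; the 4 given values yield a linear system in the 4 coefficients.
Solving, u(m) = 2m³ + 4m + 3.
Then u(1) = 9.

9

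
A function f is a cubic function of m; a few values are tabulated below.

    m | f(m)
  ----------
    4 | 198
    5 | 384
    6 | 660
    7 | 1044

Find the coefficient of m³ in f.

3

Write f(m) = am³ + bm² + cm + d; the 4 given values yield a linear system in the 4 coefficients.
Solving, f(m) = 3m³ + 3m - 6.
The coefficient of m³ is 3.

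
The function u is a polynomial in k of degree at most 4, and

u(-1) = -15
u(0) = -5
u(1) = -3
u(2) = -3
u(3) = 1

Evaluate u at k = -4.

-153

Write u(k) = ak^4 + bk³ + ck² + dk + e; the 5 given values yield a linear system in the 5 coefficients.
Solving, the leading coefficient vanishes, and u(k) = k³ - 4k² + 5k - 5.
Then u(-4) = -153.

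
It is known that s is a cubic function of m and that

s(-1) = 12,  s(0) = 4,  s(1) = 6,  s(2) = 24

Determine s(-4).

Write s(m) = am³ + bm² + cm + d; the 4 given values yield a linear system in the 4 coefficients.
Solving, s(m) = m³ + 5m² - 4m + 4.
Then s(-4) = 36.

36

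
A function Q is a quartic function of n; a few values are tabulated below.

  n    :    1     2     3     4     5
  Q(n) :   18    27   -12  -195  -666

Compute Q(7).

-3288

Write Q(n) = an^4 + bn³ + cn² + dn + e; the 5 given values yield a linear system in the 5 coefficients.
Solving, Q(n) = -2n^4 + 4n³ + 2n² + 5n + 9.
Then Q(7) = -3288.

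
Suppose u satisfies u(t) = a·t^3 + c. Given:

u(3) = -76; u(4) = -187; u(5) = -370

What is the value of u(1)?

From u(3) = -76 and u(4) = -187: 27a + c = -76 and 64a + c = -187.
Subtracting: 37a = -111, so a = -3; then c = -76 − (-3)·27 = 5.
So u(t) = -3t³ + 5, and u(1) = 2.

2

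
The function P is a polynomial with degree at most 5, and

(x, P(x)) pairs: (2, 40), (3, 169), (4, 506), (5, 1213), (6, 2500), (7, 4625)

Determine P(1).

5

First differences: 129, 337, 707, 1287, 2125. Second differences: 208, 370, 580, 838. Third differences: 162, 210, 258. Fourth differences: 48, 48.
Level-4 differences are constant, so P has degree 4.
Fitting a degree-4 polynomial gives P(x) = 2x^4 - x³ + 3x² + 3x - 2.
Then P(1) = 5.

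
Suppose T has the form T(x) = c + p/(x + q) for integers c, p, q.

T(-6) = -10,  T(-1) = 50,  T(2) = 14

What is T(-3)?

(T(x) − c)(x + q) = p for each data point; the three points give a linear system in c and q, then p follows.
Solving: c = 2, q = 2, p = 48, so T(x) = 2 + 48/(x + 2).
Then T(-3) = 2 + 48/(-1) = -46.

-46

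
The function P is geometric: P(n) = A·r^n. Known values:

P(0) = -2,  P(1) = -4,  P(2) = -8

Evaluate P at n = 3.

-16

Consecutive ratio: -4/(-2) = 2, and -8/(-4) = 2, so r = 2.
Then A·2^0 = -2 gives A = -2, and P(n) = -2·2^n.
P(3) = -2·2^3 = -16.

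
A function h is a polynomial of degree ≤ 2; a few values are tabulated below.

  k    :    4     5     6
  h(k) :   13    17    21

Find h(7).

25

First differences: 4, 4.
Level-1 differences are constant, so h has degree 1.
Extending the table by one column gives the next first difference 4, so h(7) = 21 + 4 = 25.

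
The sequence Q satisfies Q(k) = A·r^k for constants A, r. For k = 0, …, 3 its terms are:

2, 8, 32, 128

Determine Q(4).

Consecutive ratio: 8/2 = 4, and 32/8 = 4, so r = 4.
Then A·4^0 = 2 gives A = 2, and Q(k) = 2·4^k.
Q(4) = 2·4^4 = 512.

512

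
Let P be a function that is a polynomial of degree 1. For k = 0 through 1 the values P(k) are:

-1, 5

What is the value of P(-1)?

Write P(k) = ak + b; the 2 given values yield a linear system in the 2 coefficients.
Solving, P(k) = 6k - 1.
Then P(-1) = -7.

-7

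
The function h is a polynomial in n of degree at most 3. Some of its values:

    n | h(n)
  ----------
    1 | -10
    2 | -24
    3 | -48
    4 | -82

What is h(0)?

First differences: -14, -24, -34. Second differences: -10, -10.
Level-2 differences are constant, so h has degree 2.
Fitting a degree-2 polynomial gives h(n) = -5n² + n - 6.
The constant term is h(0) = -6.

-6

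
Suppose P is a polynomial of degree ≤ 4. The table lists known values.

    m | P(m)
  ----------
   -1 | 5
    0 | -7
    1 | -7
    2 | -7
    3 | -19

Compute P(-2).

41

First differences: -12, 0, 0, -12. Second differences: 12, 0, -12. Third differences: -12, -12.
Level-3 differences are constant, so P has degree 3.
Fitting a degree-3 polynomial gives P(m) = -2m³ + 6m² - 4m - 7.
Then P(-2) = 41.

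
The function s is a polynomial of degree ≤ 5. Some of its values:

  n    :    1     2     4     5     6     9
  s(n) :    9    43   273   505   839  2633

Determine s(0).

Write s(n) = an^5 + bn^4 + cn³ + dn² + en + p; the 6 given values yield a linear system in the 6 coefficients.
Solving, the top 2 coefficients vanish, and s(n) = 3n³ + 6n² - 5n + 5.
Then s(0) = 5.

5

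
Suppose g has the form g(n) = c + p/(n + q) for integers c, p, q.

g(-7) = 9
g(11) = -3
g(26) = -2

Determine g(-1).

-11

(g(n) − c)(n + q) = p for each data point; the three points give a linear system in c and q, then p follows.
Solving: c = -1, q = 4, p = -30, so g(n) = -1 − 30/(n + 4).
Then g(-1) = -1 − 30/3 = -11.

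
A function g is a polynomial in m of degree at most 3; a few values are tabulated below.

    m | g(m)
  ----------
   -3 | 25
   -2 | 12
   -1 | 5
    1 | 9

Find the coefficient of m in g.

2

Write g(m) = am³ + bm² + cm + d; the 4 given values yield a linear system in the 4 coefficients.
Solving, the leading coefficient vanishes, and g(m) = 3m² + 2m + 4.
The coefficient of m is 2.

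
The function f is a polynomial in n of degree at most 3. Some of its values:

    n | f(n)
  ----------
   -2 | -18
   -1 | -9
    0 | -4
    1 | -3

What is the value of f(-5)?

Write f(n) = an³ + bn² + cn + d; the 4 given values yield a linear system in the 4 coefficients.
Solving, the leading coefficient vanishes, and f(n) = -2n² + 3n - 4.
Then f(-5) = -69.

-69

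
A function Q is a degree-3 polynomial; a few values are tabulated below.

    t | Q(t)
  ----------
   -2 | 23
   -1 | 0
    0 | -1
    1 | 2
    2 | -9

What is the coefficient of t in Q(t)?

First differences: -23, -1, 3, -11. Second differences: 22, 4, -14. Third differences: -18, -18.
Level-3 differences are constant, so Q has degree 3.
Fitting a degree-3 polynomial gives Q(t) = -3t³ + 2t² + 4t - 1.
The coefficient of t is 4.

4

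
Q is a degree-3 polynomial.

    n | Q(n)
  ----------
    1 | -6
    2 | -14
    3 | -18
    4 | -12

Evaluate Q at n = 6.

54

Write Q(n) = an³ + bn² + cn + d; the 4 given values yield a linear system in the 4 coefficients.
Solving, Q(n) = n³ - 4n² - 3n.
Then Q(6) = 54.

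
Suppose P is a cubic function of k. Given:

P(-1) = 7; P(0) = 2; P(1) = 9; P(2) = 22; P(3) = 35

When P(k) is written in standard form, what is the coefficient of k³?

First differences: -5, 7, 13, 13. Second differences: 12, 6, 0. Third differences: -6, -6.
Level-3 differences are constant, so P has degree 3.
Fitting a degree-3 polynomial gives P(k) = -k³ + 6k² + 2k + 2.
The coefficient of k³ is -1.

-1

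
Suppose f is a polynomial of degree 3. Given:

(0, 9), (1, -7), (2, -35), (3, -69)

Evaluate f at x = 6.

-147

Write f(x) = ax³ + bx² + cx + d; the 4 given values yield a linear system in the 4 coefficients.
Solving, f(x) = x³ - 9x² - 8x + 9.
Then f(6) = -147.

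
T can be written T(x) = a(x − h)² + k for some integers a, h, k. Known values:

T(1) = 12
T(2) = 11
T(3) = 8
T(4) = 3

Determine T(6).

-13

First differences -1, -3, -5; second difference -2 = 2a, so a = -1.
Expanding, the x-coefficient is −2ah = 2h; matching it to the data gives h = 1, and then k = 12.
So T(x) = -1(x − 1)² + 12.
T(6) = -1·5² + 12 = -13.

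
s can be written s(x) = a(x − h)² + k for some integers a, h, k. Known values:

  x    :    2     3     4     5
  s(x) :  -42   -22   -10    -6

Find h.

First differences 20, 12, 4; second difference -8 = 2a, so a = -4.
Expanding, the x-coefficient is −2ah = 8h; matching it to the data gives h = 5, and then k = -6.
So s(x) = -4(x − 5)² − 6.
Hence h = 5.

5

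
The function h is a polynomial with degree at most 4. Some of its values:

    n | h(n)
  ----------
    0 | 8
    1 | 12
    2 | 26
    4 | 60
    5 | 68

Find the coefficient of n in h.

Write h(n) = an^4 + bn³ + cn² + dn + e; the 5 given values yield a linear system in the 5 coefficients.
Solving, the leading coefficient vanishes, and h(n) = -n³ + 8n² - 3n + 8.
The coefficient of n is -3.

-3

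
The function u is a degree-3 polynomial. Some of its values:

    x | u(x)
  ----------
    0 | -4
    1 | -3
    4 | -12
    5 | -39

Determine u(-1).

3

Write u(x) = ax³ + bx² + cx + d; the 4 given values yield a linear system in the 4 coefficients.
Solving, u(x) = -x³ + 4x² - 2x - 4.
Then u(-1) = 3.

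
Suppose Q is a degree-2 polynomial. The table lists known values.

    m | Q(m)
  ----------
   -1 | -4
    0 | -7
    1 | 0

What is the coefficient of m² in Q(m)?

5

Write Q(m) = am² + bm + c; the 3 given values yield a linear system in the 3 coefficients.
Solving, Q(m) = 5m² + 2m - 7.
The coefficient of m² is 5.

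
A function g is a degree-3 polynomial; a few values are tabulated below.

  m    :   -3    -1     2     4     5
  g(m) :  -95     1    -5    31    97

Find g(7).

385

Write g(m) = am³ + bm² + cm + d; the 5 given values yield a linear system in the 4 coefficients.
Solving, g(m) = 2m³ - 6m² - 2m + 7.
Then g(7) = 385.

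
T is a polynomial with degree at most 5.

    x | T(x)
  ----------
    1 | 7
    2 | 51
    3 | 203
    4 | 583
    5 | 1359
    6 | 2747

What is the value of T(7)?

First differences: 44, 152, 380, 776, 1388. Second differences: 108, 228, 396, 612. Third differences: 120, 168, 216. Fourth differences: 48, 48.
Level-4 differences are constant, so T has degree 4.
Extending the table by one column gives the next first difference 2264, so T(7) = 2747 + 2264 = 5011.

5011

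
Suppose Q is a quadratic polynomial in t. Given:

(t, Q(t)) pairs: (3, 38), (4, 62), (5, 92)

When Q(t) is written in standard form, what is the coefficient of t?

Write Q(t) = at² + bt + c; the 3 given values yield a linear system in the 3 coefficients.
Solving, Q(t) = 3t² + 3t + 2.
The coefficient of t is 3.

3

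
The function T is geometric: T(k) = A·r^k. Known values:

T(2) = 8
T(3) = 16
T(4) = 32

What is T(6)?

128

Consecutive ratio: 16/8 = 2, and 32/16 = 2, so r = 2.
Then A·2^2 = 8 gives A = 2, and T(k) = 2·2^k.
T(6) = 2·2^6 = 128.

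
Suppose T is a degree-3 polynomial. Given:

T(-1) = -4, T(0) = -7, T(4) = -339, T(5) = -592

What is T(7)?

-1428

Write T(m) = am³ + bm² + cm + d; the 4 given values yield a linear system in the 4 coefficients.
Solving, T(m) = -3m³ - 7m² - 7m - 7.
Then T(7) = -1428.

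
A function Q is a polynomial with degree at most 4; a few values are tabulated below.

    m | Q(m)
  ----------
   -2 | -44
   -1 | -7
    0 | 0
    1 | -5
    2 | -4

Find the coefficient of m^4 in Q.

0

First differences: 37, 7, -5, 1. Second differences: -30, -12, 6. Third differences: 18, 18.
Level-3 differences are constant, so Q has degree 3.
Fitting a degree-3 polynomial gives Q(m) = 3m³ - 6m² - 2m.
The coefficient of m^4 is 0.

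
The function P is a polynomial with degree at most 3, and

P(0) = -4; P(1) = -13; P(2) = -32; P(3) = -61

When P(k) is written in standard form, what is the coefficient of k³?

First differences: -9, -19, -29. Second differences: -10, -10.
Level-2 differences are constant, so P has degree 2.
Fitting a degree-2 polynomial gives P(k) = -5k² - 4k - 4.
The coefficient of k³ is 0.

0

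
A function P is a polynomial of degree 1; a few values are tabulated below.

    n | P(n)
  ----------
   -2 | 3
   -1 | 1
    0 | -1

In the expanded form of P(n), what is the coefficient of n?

-2

Write P(n) = an + b; the 3 given values yield a linear system in the 2 coefficients.
Solving, P(n) = -2n - 1.
The coefficient of n is -2.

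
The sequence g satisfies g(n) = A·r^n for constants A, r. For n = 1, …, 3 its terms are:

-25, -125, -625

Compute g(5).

Consecutive ratio: -125/(-25) = 5, and -625/(-125) = 5, so r = 5.
Then A·5^1 = -25 gives A = -5, and g(n) = -5·5^n.
g(5) = -5·5^5 = -15625.

-15625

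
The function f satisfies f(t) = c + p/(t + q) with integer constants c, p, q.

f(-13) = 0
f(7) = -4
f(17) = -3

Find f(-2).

(f(t) − c)(t + q) = p for each data point; the three points give a linear system in c and q, then p follows.
Solving: c = -2, q = 3, p = -20, so f(t) = -2 − 20/(t + 3).
Then f(-2) = -2 − 20/1 = -22.

-22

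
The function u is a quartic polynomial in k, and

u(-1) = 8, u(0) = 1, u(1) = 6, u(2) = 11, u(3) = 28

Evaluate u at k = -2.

Write u(k) = ak^4 + bk³ + ck² + dk + e; the 5 given values yield a linear system in the 5 coefficients.
Solving, u(k) = k^4 - 4k³ + 5k² + 3k + 1.
Then u(-2) = 63.

63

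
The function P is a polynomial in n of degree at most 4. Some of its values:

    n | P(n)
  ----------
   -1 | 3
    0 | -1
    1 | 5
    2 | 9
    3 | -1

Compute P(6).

-235

First differences: -4, 6, 4, -10. Second differences: 10, -2, -14. Third differences: -12, -12.
Level-3 differences are constant, so P has degree 3.
Fitting a degree-3 polynomial gives P(n) = -2n³ + 5n² + 3n - 1.
Then P(6) = -235.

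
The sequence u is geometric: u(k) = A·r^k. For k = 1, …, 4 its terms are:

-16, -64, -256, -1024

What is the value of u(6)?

Consecutive ratio: -64/(-16) = 4, and -256/(-64) = 4, so r = 4.
Then A·4^1 = -16 gives A = -4, and u(k) = -4·4^k.
u(6) = -4·4^6 = -16384.

-16384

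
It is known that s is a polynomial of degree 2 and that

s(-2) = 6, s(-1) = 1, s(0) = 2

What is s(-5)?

Write s(n) = an² + bn + c; the 3 given values yield a linear system in the 3 coefficients.
Solving, s(n) = 3n² + 4n + 2.
Then s(-5) = 57.

57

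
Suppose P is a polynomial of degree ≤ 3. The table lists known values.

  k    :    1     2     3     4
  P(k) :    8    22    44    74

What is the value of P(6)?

Write P(k) = ak³ + bk² + ck + d; the 4 given values yield a linear system in the 4 coefficients.
Solving, the leading coefficient vanishes, and P(k) = 4k² + 2k + 2.
Then P(6) = 158.

158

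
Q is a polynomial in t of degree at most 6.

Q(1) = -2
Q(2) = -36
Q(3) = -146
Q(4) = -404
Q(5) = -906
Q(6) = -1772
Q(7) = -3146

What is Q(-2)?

4

First differences: -34, -110, -258, -502, -866, -1374. Second differences: -76, -148, -244, -364, -508. Third differences: -72, -96, -120, -144. Fourth differences: -24, -24, -24.
Level-4 differences are constant, so Q has degree 4.
Fitting a degree-4 polynomial gives Q(t) = -t^4 - 2t³ - t² - 2t + 4.
Then Q(-2) = 4.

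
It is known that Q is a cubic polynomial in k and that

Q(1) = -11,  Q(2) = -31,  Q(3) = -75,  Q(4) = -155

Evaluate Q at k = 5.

-283

Write Q(k) = ak³ + bk² + ck + d; the 4 given values yield a linear system in the 4 coefficients.
Solving, Q(k) = -2k³ - 6k - 3.
Then Q(5) = -283.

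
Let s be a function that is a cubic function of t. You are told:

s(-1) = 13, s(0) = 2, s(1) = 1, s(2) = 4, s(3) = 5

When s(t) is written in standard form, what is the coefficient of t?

Write s(t) = at³ + bt² + ct + d; the 5 given values yield a linear system in the 4 coefficients.
Solving, s(t) = -t³ + 5t² - 5t + 2.
The coefficient of t is -5.

-5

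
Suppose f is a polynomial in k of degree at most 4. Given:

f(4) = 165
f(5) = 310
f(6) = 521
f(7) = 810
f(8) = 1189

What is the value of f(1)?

6

Write f(k) = ak^4 + bk³ + ck² + dk + e; the 5 given values yield a linear system in the 5 coefficients.
Solving, the leading coefficient vanishes, and f(k) = 2k³ + 3k² - 4k + 5.
Then f(1) = 6.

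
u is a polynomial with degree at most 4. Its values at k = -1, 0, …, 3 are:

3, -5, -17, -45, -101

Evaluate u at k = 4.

Write u(k) = ak^4 + bk³ + ck² + dk + e; the 5 given values yield a linear system in the 5 coefficients.
Solving, the leading coefficient vanishes, and u(k) = -2k³ - 2k² - 8k - 5.
Then u(4) = -197.

-197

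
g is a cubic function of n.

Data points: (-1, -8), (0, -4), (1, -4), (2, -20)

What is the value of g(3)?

Write g(n) = an³ + bn² + cn + d; the 4 given values yield a linear system in the 4 coefficients.
Solving, g(n) = -2n³ - 2n² + 4n - 4.
Then g(3) = -64.

-64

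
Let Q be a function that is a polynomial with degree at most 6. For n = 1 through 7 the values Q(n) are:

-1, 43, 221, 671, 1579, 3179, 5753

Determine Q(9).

First differences: 44, 178, 450, 908, 1600, 2574. Second differences: 134, 272, 458, 692, 974. Third differences: 138, 186, 234, 282. Fourth differences: 48, 48, 48.
Level-4 differences are constant, so Q has degree 4.
Fitting a degree-4 polynomial gives Q(n) = 2n^4 + 3n³ - n² - 4n - 1.
Then Q(9) = 15191.

15191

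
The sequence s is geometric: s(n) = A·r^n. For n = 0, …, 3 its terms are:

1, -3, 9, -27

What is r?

-3

Consecutive ratio: -3/1 = -3, and 9/(-3) = -3, so r = -3.
Then A·(-3)^0 = 1 gives A = 1, and s(n) = 1·(-3)^n.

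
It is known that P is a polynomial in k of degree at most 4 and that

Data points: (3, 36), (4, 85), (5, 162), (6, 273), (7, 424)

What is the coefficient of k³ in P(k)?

Write P(k) = ak^4 + bk³ + ck² + dk + e; the 5 given values yield a linear system in the 5 coefficients.
Solving, the leading coefficient vanishes, and P(k) = k³ + 2k² - 2k - 3.
The coefficient of k³ is 1.

1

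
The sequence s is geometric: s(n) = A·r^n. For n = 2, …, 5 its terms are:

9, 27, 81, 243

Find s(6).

729

Consecutive ratio: 27/9 = 3, and 81/27 = 3, so r = 3.
Then A·3^2 = 9 gives A = 1, and s(n) = 1·3^n.
s(6) = 1·3^6 = 729.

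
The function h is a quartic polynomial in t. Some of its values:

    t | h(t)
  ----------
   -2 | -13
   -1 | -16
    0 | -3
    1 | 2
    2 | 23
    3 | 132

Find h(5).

1142

First differences: -3, 13, 5, 21, 109. Second differences: 16, -8, 16, 88. Third differences: -24, 24, 72. Fourth differences: 48, 48.
Level-4 differences are constant, so h has degree 4.
Fitting a degree-4 polynomial gives h(t) = 2t^4 - 6t² + 9t - 3.
Then h(5) = 1142.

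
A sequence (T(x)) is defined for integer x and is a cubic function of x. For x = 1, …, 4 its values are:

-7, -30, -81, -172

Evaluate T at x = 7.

-805

Write T(x) = ax³ + bx² + cx + d; the 4 given values yield a linear system in the 4 coefficients.
Solving, T(x) = -2x³ - 2x² - 3x.
Then T(7) = -805.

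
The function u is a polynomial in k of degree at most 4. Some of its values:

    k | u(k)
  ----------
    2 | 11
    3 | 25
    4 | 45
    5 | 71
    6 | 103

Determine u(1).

First differences: 14, 20, 26, 32. Second differences: 6, 6, 6.
Level-2 differences are constant, so u has degree 2.
Fitting a degree-2 polynomial gives u(k) = 3k² - k + 1.
Then u(1) = 3.

3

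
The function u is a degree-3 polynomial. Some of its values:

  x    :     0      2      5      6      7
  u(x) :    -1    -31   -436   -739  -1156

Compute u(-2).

5

Write u(x) = ax³ + bx² + cx + d; the 5 given values yield a linear system in the 4 coefficients.
Solving, u(x) = -3x³ - 3x² + 3x - 1.
Then u(-2) = 5.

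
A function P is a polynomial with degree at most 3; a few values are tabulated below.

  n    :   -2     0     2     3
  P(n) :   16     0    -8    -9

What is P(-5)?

55

Write P(n) = an³ + bn² + cn + d; the 4 given values yield a linear system in the 4 coefficients.
Solving, the leading coefficient vanishes, and P(n) = n² - 6n.
Then P(-5) = 55.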